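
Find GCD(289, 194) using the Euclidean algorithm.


289 = 1 * 194 + 95
194 = 2 * 95 + 4
95 = 23 * 4 + 3
4 = 1 * 3 + 1
3 = 3 * 1 + 0
GCD = 1


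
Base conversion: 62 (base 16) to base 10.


62 (base 16) = 98 (decimal)
98 (decimal) = 98 (base 10)


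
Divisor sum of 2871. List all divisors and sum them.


Divisors of 2871: 1, 3, 9, 11, 29, 33, 87, 99, 261, 319, 957, 2871
Sum = 1 + 3 + 9 + 11 + 29 + 33 + 87 + 99 + 261 + 319 + 957 + 2871 = 4680

σ(2871) = 4680


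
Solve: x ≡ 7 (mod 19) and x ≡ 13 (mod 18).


M = 19*18 = 342
M1 = M/19 = 18, M2 = M/18 = 19
M1^(-1) mod 19 = 18, M2^(-1) mod 18 = 1
x = 7*18*18 + 13*19*1 = 2515
2515 mod 342 = 121
Check: 121 mod 19 = 7 ✓, 121 mod 18 = 13 ✓

x ≡ 121 (mod 342)


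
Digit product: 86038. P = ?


8 × 6 × 0 × 3 × 8 = 0


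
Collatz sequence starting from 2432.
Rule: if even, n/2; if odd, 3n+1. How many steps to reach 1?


2432 → 1216 → 608 → 304 → 152 → 76 → 38 → 19 → 58 → 29 → 88 → 44 → 22 → 11 → 34 → 17 → 52 → 26 → 13 → 40 → 20 → 10 → 5 → 16 → 8 → 4 → 2 → 1
Total steps = 27

27 steps


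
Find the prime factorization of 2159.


2159 / 17 = 127
127 / 127 = 1
2159 = 17 × 127


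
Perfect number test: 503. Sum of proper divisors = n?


Proper divisors of 503: 1
Sum = 1 = 1

No, 503 is not perfect (1 ≠ 503)


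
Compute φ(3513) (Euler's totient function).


3513 = 3 × 1171
Prime factors: 3, 1171
φ(3513) = 3513 × (1-1/3) × (1-1/1171)
= 3513 × 2/3 × 1170/1171 = 2340

φ(3513) = 2340


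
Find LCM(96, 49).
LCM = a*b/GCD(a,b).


GCD(96, 49) = 1
LCM = 96*49/1 = 4704/1 = 4704

LCM = 4704


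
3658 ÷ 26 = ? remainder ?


3658 = 26 * 140 + 18
Check: 3640 + 18 = 3658

q = 140, r = 18


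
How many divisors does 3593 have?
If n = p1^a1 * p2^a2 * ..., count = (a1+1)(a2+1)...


3593 = 3593^1
d(3593) = (1+1) = 2

2 divisors


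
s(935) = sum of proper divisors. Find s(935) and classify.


Proper divisors: 1, 5, 11, 17, 55, 85, 187
Sum = 1 + 5 + 11 + 17 + 55 + 85 + 187 = 361
361 < 935 → deficient

s(935) = 361 (deficient)


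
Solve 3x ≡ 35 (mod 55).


GCD(3, 55) = 1, unique solution
a^(-1) mod 55 = 37
x = 37 * 35 mod 55 = 30

x ≡ 30 (mod 55)


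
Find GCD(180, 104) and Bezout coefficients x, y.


Tabular extended Euclidean (each row: r = 180*s + 104*t):
r=180, s=1, t=0
r=104, s=0, t=1
q=1: r=76, s=1, t=-1   [180*(1) + 104*(-1) = 76]
q=1: r=28, s=-1, t=2   [180*(-1) + 104*(2) = 28]
q=2: r=20, s=3, t=-5   [180*(3) + 104*(-5) = 20]
q=1: r=8, s=-4, t=7   [180*(-4) + 104*(7) = 8]
q=2: r=4, s=11, t=-19   [180*(11) + 104*(-19) = 4]
q=2: r=0, s=-26, t=45   [180*(-26) + 104*(45) = 0]
GCD = 4; from the row with r=4: x=11, y=-19
Check: 180*(11) + 104*(-19) = 1980 - 1976 = 4

GCD = 4, x = 11, y = -19


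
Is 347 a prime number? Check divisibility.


Check divisors up to sqrt(347) = 18.6279
No divisors found.
347 is prime.

Yes, 347 is prime


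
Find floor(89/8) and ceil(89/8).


89/8 = 11.1250
floor = 11
ceil = 12

floor = 11, ceil = 12


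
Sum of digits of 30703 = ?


3 + 0 + 7 + 0 + 3 = 13


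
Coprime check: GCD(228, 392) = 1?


Euclidean algorithm:
392 = 1 * 228 + 164
228 = 1 * 164 + 64
164 = 2 * 64 + 36
64 = 1 * 36 + 28
36 = 1 * 28 + 8
28 = 3 * 8 + 4
8 = 2 * 4 + 0
GCD(228, 392) = 4

No, not coprime (GCD = 4)


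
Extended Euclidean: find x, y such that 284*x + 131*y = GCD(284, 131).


Tabular extended Euclidean (each row: r = 284*s + 131*t):
r=284, s=1, t=0
r=131, s=0, t=1
q=2: r=22, s=1, t=-2   [284*(1) + 131*(-2) = 22]
q=5: r=21, s=-5, t=11   [284*(-5) + 131*(11) = 21]
q=1: r=1, s=6, t=-13   [284*(6) + 131*(-13) = 1]
q=21: r=0, s=-131, t=284   [284*(-131) + 131*(284) = 0]
GCD = 1; from the row with r=1: x=6, y=-13
Check: 284*(6) + 131*(-13) = 1704 - 1703 = 1

GCD = 1, x = 6, y = -13


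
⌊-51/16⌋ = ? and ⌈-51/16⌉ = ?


-51/16 = -3.1875
floor = -4
ceil = -3

floor = -4, ceil = -3


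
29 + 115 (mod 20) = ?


29 + 115 = 144
144 mod 20 = 4


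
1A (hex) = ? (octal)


1A (base 16) = 26 (decimal)
26 (decimal) = 32 (base 8)


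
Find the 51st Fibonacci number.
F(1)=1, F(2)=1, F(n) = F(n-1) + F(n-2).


Sequence: 1, 1, 2, 3, 5, 8, 13, 21, 34, 55, 89, 144, 233, 377, 610, 987, 1597, 2584, 4181, 6765, 10946, 17711, 28657, 46368, 75025, 121393, 196418, 317811, 514229, 832040, 1346269, 2178309, 3524578, 5702887, 9227465, 14930352, 24157817, 39088169, 63245986, 102334155, 165580141, 267914296, 433494437, 701408733, 1134903170, 1836311903, 2971215073, 4807526976, 7778742049, 12586269025, 20365011074
F(51) = 20365011074


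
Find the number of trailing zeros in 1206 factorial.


floor(1206/5) = 241
floor(1206/25) = 48
floor(1206/125) = 9
floor(1206/625) = 1
Total = 299

299 trailing zeros


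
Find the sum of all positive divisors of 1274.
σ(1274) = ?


Divisors of 1274: 1, 2, 7, 13, 14, 26, 49, 91, 98, 182, 637, 1274
Sum = 1 + 2 + 7 + 13 + 14 + 26 + 49 + 91 + 98 + 182 + 637 + 1274 = 2394

σ(1274) = 2394


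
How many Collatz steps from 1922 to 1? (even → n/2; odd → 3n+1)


1922 → 961 → 2884 → 1442 → 721 → 2164 → 1082 → 541 → 1624 → 812 → 406 → 203 → 610 → 305 → 916 → 458 → 229 → 688 → 344 → 172 → 86 → 43 → 130 → 65 → 196 → 98 → 49 → 148 → 74 → 37 → 112 → 56 → 28 → 14 → 7 → 22 → 11 → 34 → 17 → 52 → 26 → 13 → 40 → 20 → 10 → 5 → 16 → 8 → 4 → 2 → 1
Total steps = 50

50 steps


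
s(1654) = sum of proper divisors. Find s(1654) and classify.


Proper divisors: 1, 2, 827
Sum = 1 + 2 + 827 = 830
830 < 1654 → deficient

s(1654) = 830 (deficient)


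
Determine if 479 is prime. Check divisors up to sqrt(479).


Check divisors up to sqrt(479) = 21.8861
No divisors found.
479 is prime.

Yes, 479 is prime


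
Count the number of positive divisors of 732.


732 = 2^2 × 3^1 × 61^1
d(732) = (2+1) × (1+1) × (1+1) = 12

12 divisors


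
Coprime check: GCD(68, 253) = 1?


Euclidean algorithm:
253 = 3 * 68 + 49
68 = 1 * 49 + 19
49 = 2 * 19 + 11
19 = 1 * 11 + 8
11 = 1 * 8 + 3
8 = 2 * 3 + 2
3 = 1 * 2 + 1
2 = 2 * 1 + 0
GCD(68, 253) = 1

Yes, coprime (GCD = 1)


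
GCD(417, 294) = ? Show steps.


417 = 1 * 294 + 123
294 = 2 * 123 + 48
123 = 2 * 48 + 27
48 = 1 * 27 + 21
27 = 1 * 21 + 6
21 = 3 * 6 + 3
6 = 2 * 3 + 0
GCD = 3


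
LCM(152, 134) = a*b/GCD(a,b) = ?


GCD(152, 134) = 2
LCM = 152*134/2 = 20368/2 = 10184

LCM = 10184


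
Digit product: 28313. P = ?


2 × 8 × 3 × 1 × 3 = 144


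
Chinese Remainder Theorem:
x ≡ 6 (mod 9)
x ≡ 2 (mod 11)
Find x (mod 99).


M = 9*11 = 99
M1 = M/9 = 11, M2 = M/11 = 9
M1^(-1) mod 9 = 5, M2^(-1) mod 11 = 5
x = 6*11*5 + 2*9*5 = 420
420 mod 99 = 24
Check: 24 mod 9 = 6 ✓, 24 mod 11 = 2 ✓

x ≡ 24 (mod 99)


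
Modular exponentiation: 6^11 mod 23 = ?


6^1 mod 23 = 6
6^2 mod 23 = 13
6^3 mod 23 = 9
6^4 mod 23 = 8
6^5 mod 23 = 2
6^6 mod 23 = 12
6^7 mod 23 = 3
6^8 mod 23 = 18
6^9 mod 23 = 16
6^10 mod 23 = 4
6^11 mod 23 = 1


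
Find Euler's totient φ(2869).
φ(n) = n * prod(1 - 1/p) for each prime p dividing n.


2869 = 19 × 151
Prime factors: 19, 151
φ(2869) = 2869 × (1-1/19) × (1-1/151)
= 2869 × 18/19 × 150/151 = 2700

φ(2869) = 2700


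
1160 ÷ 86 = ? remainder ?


1160 = 86 * 13 + 42
Check: 1118 + 42 = 1160

q = 13, r = 42


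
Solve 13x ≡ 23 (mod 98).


GCD(13, 98) = 1, unique solution
a^(-1) mod 98 = 83
x = 83 * 23 mod 98 = 47

x ≡ 47 (mod 98)


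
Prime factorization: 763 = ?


763 / 7 = 109
109 / 109 = 1
763 = 7 × 109


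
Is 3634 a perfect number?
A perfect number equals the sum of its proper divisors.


Proper divisors of 3634: 1, 2, 23, 46, 79, 158, 1817
Sum = 1 + 2 + 23 + 46 + 79 + 158 + 1817 = 2126

No, 3634 is not perfect (2126 ≠ 3634)


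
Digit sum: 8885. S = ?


8 + 8 + 8 + 5 = 29


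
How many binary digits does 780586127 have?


780586127 in base 2 = 101110100001101100110010001111
Number of digits = 30

30 digits (base 2)


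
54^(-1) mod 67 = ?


Use the extended Euclidean algorithm on (67, 54); each row r = 67*s + 54*t:
r=67, s=1, t=0
r=54, s=0, t=1
q=1: r=13, s=1, t=-1   [67*(1) + 54*(-1) = 13]
q=4: r=2, s=-4, t=5   [67*(-4) + 54*(5) = 2]
q=6: r=1, s=25, t=-31   [67*(25) + 54*(-31) = 1]
q=2: r=0, s=-54, t=67   [67*(-54) + 54*(67) = 0]
GCD = 1 with t = -31, so 54*(-31) ≡ 1 (mod 67)
Inverse = -31 mod 67 = 36
Check: 54 * 36 = 1944 ≡ 1 (mod 67)

54^(-1) ≡ 36 (mod 67)


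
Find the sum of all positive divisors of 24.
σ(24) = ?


Divisors of 24: 1, 2, 3, 4, 6, 8, 12, 24
Sum = 1 + 2 + 3 + 4 + 6 + 8 + 12 + 24 = 60

σ(24) = 60


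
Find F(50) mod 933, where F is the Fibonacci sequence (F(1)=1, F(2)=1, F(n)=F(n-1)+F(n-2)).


F(k) mod 933 for k=1..50:
1, 1, 2, 3, 5, 8, 13, 21, 34, 55, 89, 144, 233, 377, 610, 54, 664, 718, 449, 234, 683, 917, 667, 651, 385, 103, 488, 591, 146, 737, 883, 687, 637, 391, 95, 486, 581, 134, 715, 849, 631, 547, 245, 792, 104, 896, 67, 30, 97, 127
F(50) mod 933 = 127


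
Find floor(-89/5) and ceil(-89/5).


-89/5 = -17.8000
floor = -18
ceil = -17

floor = -18, ceil = -17


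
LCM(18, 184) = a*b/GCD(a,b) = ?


GCD(18, 184) = 2
LCM = 18*184/2 = 3312/2 = 1656

LCM = 1656


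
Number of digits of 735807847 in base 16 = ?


735807847 in base 16 = 2BDB8967
Number of digits = 8

8 digits (base 16)


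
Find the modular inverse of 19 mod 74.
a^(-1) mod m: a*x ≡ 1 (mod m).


Use the extended Euclidean algorithm on (74, 19); each row r = 74*s + 19*t:
r=74, s=1, t=0
r=19, s=0, t=1
q=3: r=17, s=1, t=-3   [74*(1) + 19*(-3) = 17]
q=1: r=2, s=-1, t=4   [74*(-1) + 19*(4) = 2]
q=8: r=1, s=9, t=-35   [74*(9) + 19*(-35) = 1]
q=2: r=0, s=-19, t=74   [74*(-19) + 19*(74) = 0]
GCD = 1 with t = -35, so 19*(-35) ≡ 1 (mod 74)
Inverse = -35 mod 74 = 39
Check: 19 * 39 = 741 ≡ 1 (mod 74)

19^(-1) ≡ 39 (mod 74)


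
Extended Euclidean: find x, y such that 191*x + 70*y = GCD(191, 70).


Tabular extended Euclidean (each row: r = 191*s + 70*t):
r=191, s=1, t=0
r=70, s=0, t=1
q=2: r=51, s=1, t=-2   [191*(1) + 70*(-2) = 51]
q=1: r=19, s=-1, t=3   [191*(-1) + 70*(3) = 19]
q=2: r=13, s=3, t=-8   [191*(3) + 70*(-8) = 13]
q=1: r=6, s=-4, t=11   [191*(-4) + 70*(11) = 6]
q=2: r=1, s=11, t=-30   [191*(11) + 70*(-30) = 1]
q=6: r=0, s=-70, t=191   [191*(-70) + 70*(191) = 0]
GCD = 1; from the row with r=1: x=11, y=-30
Check: 191*(11) + 70*(-30) = 2101 - 2100 = 1

GCD = 1, x = 11, y = -30


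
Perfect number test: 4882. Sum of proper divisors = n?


Proper divisors of 4882: 1, 2, 2441
Sum = 1 + 2 + 2441 = 2444

No, 4882 is not perfect (2444 ≠ 4882)


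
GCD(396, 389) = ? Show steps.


396 = 1 * 389 + 7
389 = 55 * 7 + 4
7 = 1 * 4 + 3
4 = 1 * 3 + 1
3 = 3 * 1 + 0
GCD = 1


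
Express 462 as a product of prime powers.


462 / 2 = 231
231 / 3 = 77
77 / 7 = 11
11 / 11 = 1
462 = 2 × 3 × 7 × 11


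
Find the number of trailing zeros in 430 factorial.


floor(430/5) = 86
floor(430/25) = 17
floor(430/125) = 3
Total = 106

106 trailing zeros


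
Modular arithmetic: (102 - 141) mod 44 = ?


102 - 141 = -39
-39 mod 44 = 5


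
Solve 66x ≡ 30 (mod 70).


GCD(66, 70) = 2 divides 30
Divide: 33x ≡ 15 (mod 35)
x ≡ 10 (mod 35)


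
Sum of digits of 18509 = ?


1 + 8 + 5 + 0 + 9 = 23


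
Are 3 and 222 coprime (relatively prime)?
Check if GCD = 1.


Euclidean algorithm:
222 = 74 * 3 + 0
GCD(3, 222) = 3

No, not coprime (GCD = 3)


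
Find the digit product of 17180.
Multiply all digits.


1 × 7 × 1 × 8 × 0 = 0


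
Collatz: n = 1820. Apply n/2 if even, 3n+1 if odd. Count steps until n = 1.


1820 → 910 → 455 → 1366 → 683 → 2050 → 1025 → 3076 → 1538 → 769 → 2308 → 1154 → 577 → 1732 → 866 → 433 → 1300 → 650 → 325 → 976 → 488 → 244 → 122 → 61 → 184 → 92 → 46 → 23 → 70 → 35 → 106 → 53 → 160 → 80 → 40 → 20 → 10 → 5 → 16 → 8 → 4 → 2 → 1
Total steps = 42

42 steps


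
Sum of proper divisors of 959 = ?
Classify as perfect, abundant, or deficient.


Proper divisors: 1, 7, 137
Sum = 1 + 7 + 137 = 145
145 < 959 → deficient

s(959) = 145 (deficient)


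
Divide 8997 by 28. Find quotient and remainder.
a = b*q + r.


8997 = 28 * 321 + 9
Check: 8988 + 9 = 8997

q = 321, r = 9


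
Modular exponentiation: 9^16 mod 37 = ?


9^1 mod 37 = 9
9^2 mod 37 = 7
9^3 mod 37 = 26
9^4 mod 37 = 12
9^5 mod 37 = 34
9^6 mod 37 = 10
9^7 mod 37 = 16
9^8 mod 37 = 33
9^9 mod 37 = 1
9^10 mod 37 = 9
9^11 mod 37 = 7
9^12 mod 37 = 26
9^13 mod 37 = 12
9^14 mod 37 = 34
9^15 mod 37 = 10
9^16 mod 37 = 16


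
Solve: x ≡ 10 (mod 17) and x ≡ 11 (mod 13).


M = 17*13 = 221
M1 = M/17 = 13, M2 = M/13 = 17
M1^(-1) mod 17 = 4, M2^(-1) mod 13 = 10
x = 10*13*4 + 11*17*10 = 2390
2390 mod 221 = 180
Check: 180 mod 17 = 10 ✓, 180 mod 13 = 11 ✓

x ≡ 180 (mod 221)


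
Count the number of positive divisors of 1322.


1322 = 2^1 × 661^1
d(1322) = (1+1) × (1+1) = 4

4 divisors


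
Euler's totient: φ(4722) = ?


4722 = 2 × 3 × 787
Prime factors: 2, 3, 787
φ(4722) = 4722 × (1-1/2) × (1-1/3) × (1-1/787)
= 4722 × 1/2 × 2/3 × 786/787 = 1572

φ(4722) = 1572


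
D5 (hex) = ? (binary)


D5 (base 16) = 213 (decimal)
213 (decimal) = 11010101 (base 2)


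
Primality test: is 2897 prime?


Check divisors up to sqrt(2897) = 53.8238
No divisors found.
2897 is prime.

Yes, 2897 is prime


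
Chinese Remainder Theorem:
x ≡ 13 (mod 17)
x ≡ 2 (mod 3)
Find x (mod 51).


M = 17*3 = 51
M1 = M/17 = 3, M2 = M/3 = 17
M1^(-1) mod 17 = 6, M2^(-1) mod 3 = 2
x = 13*3*6 + 2*17*2 = 302
302 mod 51 = 47
Check: 47 mod 17 = 13 ✓, 47 mod 3 = 2 ✓

x ≡ 47 (mod 51)


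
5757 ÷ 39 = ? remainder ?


5757 = 39 * 147 + 24
Check: 5733 + 24 = 5757

q = 147, r = 24


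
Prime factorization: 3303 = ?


3303 / 3 = 1101
1101 / 3 = 367
367 / 367 = 1
3303 = 3^2 × 367


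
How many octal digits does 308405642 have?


308405642 in base 8 = 2230362612
Number of digits = 10

10 digits (base 8)


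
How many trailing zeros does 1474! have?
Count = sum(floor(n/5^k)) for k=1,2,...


floor(1474/5) = 294
floor(1474/25) = 58
floor(1474/125) = 11
floor(1474/625) = 2
Total = 365

365 trailing zeros


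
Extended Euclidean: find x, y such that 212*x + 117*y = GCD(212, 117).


Tabular extended Euclidean (each row: r = 212*s + 117*t):
r=212, s=1, t=0
r=117, s=0, t=1
q=1: r=95, s=1, t=-1   [212*(1) + 117*(-1) = 95]
q=1: r=22, s=-1, t=2   [212*(-1) + 117*(2) = 22]
q=4: r=7, s=5, t=-9   [212*(5) + 117*(-9) = 7]
q=3: r=1, s=-16, t=29   [212*(-16) + 117*(29) = 1]
q=7: r=0, s=117, t=-212   [212*(117) + 117*(-212) = 0]
GCD = 1; from the row with r=1: x=-16, y=29
Check: 212*(-16) + 117*(29) = -3392 + 3393 = 1

GCD = 1, x = -16, y = 29


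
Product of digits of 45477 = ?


4 × 5 × 4 × 7 × 7 = 3920


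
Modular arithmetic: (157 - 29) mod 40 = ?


157 - 29 = 128
128 mod 40 = 8


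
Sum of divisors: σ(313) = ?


Divisors of 313: 1, 313
Sum = 1 + 313 = 314

σ(313) = 314


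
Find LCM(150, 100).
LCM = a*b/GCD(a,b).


GCD(150, 100) = 50
LCM = 150*100/50 = 15000/50 = 300

LCM = 300


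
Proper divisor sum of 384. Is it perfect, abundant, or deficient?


Proper divisors: 1, 2, 3, 4, 6, 8, 12, 16, 24, 32, 48, 64, 96, 128, 192
Sum = 1 + 2 + 3 + 4 + 6 + 8 + 12 + 16 + 24 + 32 + 48 + 64 + 96 + 128 + 192 = 636
636 > 384 → abundant

s(384) = 636 (abundant)


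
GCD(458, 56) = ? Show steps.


458 = 8 * 56 + 10
56 = 5 * 10 + 6
10 = 1 * 6 + 4
6 = 1 * 4 + 2
4 = 2 * 2 + 0
GCD = 2


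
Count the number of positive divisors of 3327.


3327 = 3^1 × 1109^1
d(3327) = (1+1) × (1+1) = 4

4 divisors


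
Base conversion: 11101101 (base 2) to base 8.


11101101 (base 2) = 237 (decimal)
237 (decimal) = 355 (base 8)


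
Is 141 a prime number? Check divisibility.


141 / 3 = 47 (exact division)
141 is NOT prime.

No, 141 is not prime


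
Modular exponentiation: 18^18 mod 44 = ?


18^1 mod 44 = 18
18^2 mod 44 = 16
18^3 mod 44 = 24
18^4 mod 44 = 36
18^5 mod 44 = 32
18^6 mod 44 = 4
18^7 mod 44 = 28
18^8 mod 44 = 20
18^9 mod 44 = 8
18^10 mod 44 = 12
18^11 mod 44 = 40
18^12 mod 44 = 16
18^13 mod 44 = 24
18^14 mod 44 = 36
18^15 mod 44 = 32
18^16 mod 44 = 4
18^17 mod 44 = 28
18^18 mod 44 = 20


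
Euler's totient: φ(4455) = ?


4455 = 3^4 × 5 × 11
Prime factors: 3, 5, 11
φ(4455) = 4455 × (1-1/3) × (1-1/5) × (1-1/11)
= 4455 × 2/3 × 4/5 × 10/11 = 2160

φ(4455) = 2160


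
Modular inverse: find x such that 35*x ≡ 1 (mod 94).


Use the extended Euclidean algorithm on (94, 35); each row r = 94*s + 35*t:
r=94, s=1, t=0
r=35, s=0, t=1
q=2: r=24, s=1, t=-2   [94*(1) + 35*(-2) = 24]
q=1: r=11, s=-1, t=3   [94*(-1) + 35*(3) = 11]
q=2: r=2, s=3, t=-8   [94*(3) + 35*(-8) = 2]
q=5: r=1, s=-16, t=43   [94*(-16) + 35*(43) = 1]
q=2: r=0, s=35, t=-94   [94*(35) + 35*(-94) = 0]
GCD = 1 with t = 43, so 35*(43) ≡ 1 (mod 94)
Inverse = 43 mod 94 = 43
Check: 35 * 43 = 1505 ≡ 1 (mod 94)

35^(-1) ≡ 43 (mod 94)


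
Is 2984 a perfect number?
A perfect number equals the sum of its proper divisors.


Proper divisors of 2984: 1, 2, 4, 8, 373, 746, 1492
Sum = 1 + 2 + 4 + 8 + 373 + 746 + 1492 = 2626

No, 2984 is not perfect (2626 ≠ 2984)


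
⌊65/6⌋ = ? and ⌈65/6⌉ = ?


65/6 = 10.8333
floor = 10
ceil = 11

floor = 10, ceil = 11


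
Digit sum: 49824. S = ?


4 + 9 + 8 + 2 + 4 = 27


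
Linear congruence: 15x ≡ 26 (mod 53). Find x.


GCD(15, 53) = 1, unique solution
a^(-1) mod 53 = 46
x = 46 * 26 mod 53 = 30

x ≡ 30 (mod 53)


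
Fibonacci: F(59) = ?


Sequence: 1, 1, 2, 3, 5, 8, 13, 21, 34, 55, 89, 144, 233, 377, 610, 987, 1597, 2584, 4181, 6765, 10946, 17711, 28657, 46368, 75025, 121393, 196418, 317811, 514229, 832040, 1346269, 2178309, 3524578, 5702887, 9227465, 14930352, 24157817, 39088169, 63245986, 102334155, 165580141, 267914296, 433494437, 701408733, 1134903170, 1836311903, 2971215073, 4807526976, 7778742049, 12586269025, 20365011074, 32951280099, 53316291173, 86267571272, 139583862445, 225851433717, 365435296162, 591286729879, 956722026041
F(59) = 956722026041


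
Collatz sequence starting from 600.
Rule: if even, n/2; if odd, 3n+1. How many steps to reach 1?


600 → 300 → 150 → 75 → 226 → 113 → 340 → 170 → 85 → 256 → 128 → 64 → 32 → 16 → 8 → 4 → 2 → 1
Total steps = 17

17 steps


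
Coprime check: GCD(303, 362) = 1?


Euclidean algorithm:
362 = 1 * 303 + 59
303 = 5 * 59 + 8
59 = 7 * 8 + 3
8 = 2 * 3 + 2
3 = 1 * 2 + 1
2 = 2 * 1 + 0
GCD(303, 362) = 1

Yes, coprime (GCD = 1)


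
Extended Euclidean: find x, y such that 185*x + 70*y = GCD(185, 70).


Tabular extended Euclidean (each row: r = 185*s + 70*t):
r=185, s=1, t=0
r=70, s=0, t=1
q=2: r=45, s=1, t=-2   [185*(1) + 70*(-2) = 45]
q=1: r=25, s=-1, t=3   [185*(-1) + 70*(3) = 25]
q=1: r=20, s=2, t=-5   [185*(2) + 70*(-5) = 20]
q=1: r=5, s=-3, t=8   [185*(-3) + 70*(8) = 5]
q=4: r=0, s=14, t=-37   [185*(14) + 70*(-37) = 0]
GCD = 5; from the row with r=5: x=-3, y=8
Check: 185*(-3) + 70*(8) = -555 + 560 = 5

GCD = 5, x = -3, y = 8


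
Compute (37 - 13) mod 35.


37 - 13 = 24
24 mod 35 = 24


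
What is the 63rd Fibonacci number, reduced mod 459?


F(k) mod 459 for k=1..63:
1, 1, 2, 3, 5, 8, 13, 21, 34, 55, 89, 144, 233, 377, 151, 69, 220, 289, 50, 339, 389, 269, 199, 9, 208, 217, 425, 183, 149, 332, 22, 354, 376, 271, 188, 0, 188, 188, 376, 105, 22, 127, 149, 276, 425, 242, 208, 450, 199, 190, 389, 120, 50, 170, 220, 390, 151, 82, 233, 315, 89, 404, 34
F(63) mod 459 = 34


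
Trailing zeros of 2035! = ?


floor(2035/5) = 407
floor(2035/25) = 81
floor(2035/125) = 16
floor(2035/625) = 3
Total = 507

507 trailing zeros


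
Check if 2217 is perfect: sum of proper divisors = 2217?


Proper divisors of 2217: 1, 3, 739
Sum = 1 + 3 + 739 = 743

No, 2217 is not perfect (743 ≠ 2217)


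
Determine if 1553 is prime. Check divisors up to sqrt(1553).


Check divisors up to sqrt(1553) = 39.4081
No divisors found.
1553 is prime.

Yes, 1553 is prime


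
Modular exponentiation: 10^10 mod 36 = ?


10^1 mod 36 = 10
10^2 mod 36 = 28
10^3 mod 36 = 28
10^4 mod 36 = 28
10^5 mod 36 = 28
10^6 mod 36 = 28
10^7 mod 36 = 28
10^8 mod 36 = 28
10^9 mod 36 = 28
10^10 mod 36 = 28


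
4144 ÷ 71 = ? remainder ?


4144 = 71 * 58 + 26
Check: 4118 + 26 = 4144

q = 58, r = 26


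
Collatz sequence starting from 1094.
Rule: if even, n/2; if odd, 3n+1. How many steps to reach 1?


1094 → 547 → 1642 → 821 → 2464 → 1232 → 616 → 308 → 154 → 77 → 232 → 116 → 58 → 29 → 88 → 44 → 22 → 11 → 34 → 17 → 52 → 26 → 13 → 40 → 20 → 10 → 5 → 16 → 8 → 4 → 2 → 1
Total steps = 31

31 steps


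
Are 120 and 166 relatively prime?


Euclidean algorithm:
166 = 1 * 120 + 46
120 = 2 * 46 + 28
46 = 1 * 28 + 18
28 = 1 * 18 + 10
18 = 1 * 10 + 8
10 = 1 * 8 + 2
8 = 4 * 2 + 0
GCD(120, 166) = 2

No, not coprime (GCD = 2)


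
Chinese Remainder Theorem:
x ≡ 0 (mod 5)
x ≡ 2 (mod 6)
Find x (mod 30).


M = 5*6 = 30
M1 = M/5 = 6, M2 = M/6 = 5
M1^(-1) mod 5 = 1, M2^(-1) mod 6 = 5
x = 0*6*1 + 2*5*5 = 50
50 mod 30 = 20
Check: 20 mod 5 = 0 ✓, 20 mod 6 = 2 ✓

x ≡ 20 (mod 30)


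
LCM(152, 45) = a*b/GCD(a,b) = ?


GCD(152, 45) = 1
LCM = 152*45/1 = 6840/1 = 6840

LCM = 6840


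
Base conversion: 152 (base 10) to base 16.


152 (base 10) = 152 (decimal)
152 (decimal) = 98 (base 16)


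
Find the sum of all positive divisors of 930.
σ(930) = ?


Divisors of 930: 1, 2, 3, 5, 6, 10, 15, 30, 31, 62, 93, 155, 186, 310, 465, 930
Sum = 1 + 2 + 3 + 5 + 6 + 10 + 15 + 30 + 31 + 62 + 93 + 155 + 186 + 310 + 465 + 930 = 2304

σ(930) = 2304


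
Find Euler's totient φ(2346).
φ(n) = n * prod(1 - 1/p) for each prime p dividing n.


2346 = 2 × 3 × 17 × 23
Prime factors: 2, 3, 17, 23
φ(2346) = 2346 × (1-1/2) × (1-1/3) × (1-1/17) × (1-1/23)
= 2346 × 1/2 × 2/3 × 16/17 × 22/23 = 704

φ(2346) = 704


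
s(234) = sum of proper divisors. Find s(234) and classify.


Proper divisors: 1, 2, 3, 6, 9, 13, 18, 26, 39, 78, 117
Sum = 1 + 2 + 3 + 6 + 9 + 13 + 18 + 26 + 39 + 78 + 117 = 312
312 > 234 → abundant

s(234) = 312 (abundant)


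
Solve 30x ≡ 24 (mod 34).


GCD(30, 34) = 2 divides 24
Divide: 15x ≡ 12 (mod 17)
x ≡ 11 (mod 17)


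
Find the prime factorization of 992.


992 / 2 = 496
496 / 2 = 248
248 / 2 = 124
124 / 2 = 62
62 / 2 = 31
31 / 31 = 1
992 = 2^5 × 31


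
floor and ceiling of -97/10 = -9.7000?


-97/10 = -9.7000
floor = -10
ceil = -9

floor = -10, ceil = -9


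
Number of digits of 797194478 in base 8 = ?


797194478 in base 8 = 5741034356
Number of digits = 10

10 digits (base 8)


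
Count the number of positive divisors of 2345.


2345 = 5^1 × 7^1 × 67^1
d(2345) = (1+1) × (1+1) × (1+1) = 8

8 divisors


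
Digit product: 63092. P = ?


6 × 3 × 0 × 9 × 2 = 0


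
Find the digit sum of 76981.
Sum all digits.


7 + 6 + 9 + 8 + 1 = 31


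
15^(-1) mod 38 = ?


Use the extended Euclidean algorithm on (38, 15); each row r = 38*s + 15*t:
r=38, s=1, t=0
r=15, s=0, t=1
q=2: r=8, s=1, t=-2   [38*(1) + 15*(-2) = 8]
q=1: r=7, s=-1, t=3   [38*(-1) + 15*(3) = 7]
q=1: r=1, s=2, t=-5   [38*(2) + 15*(-5) = 1]
q=7: r=0, s=-15, t=38   [38*(-15) + 15*(38) = 0]
GCD = 1 with t = -5, so 15*(-5) ≡ 1 (mod 38)
Inverse = -5 mod 38 = 33
Check: 15 * 33 = 495 ≡ 1 (mod 38)

15^(-1) ≡ 33 (mod 38)


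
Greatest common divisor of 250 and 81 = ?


250 = 3 * 81 + 7
81 = 11 * 7 + 4
7 = 1 * 4 + 3
4 = 1 * 3 + 1
3 = 3 * 1 + 0
GCD = 1


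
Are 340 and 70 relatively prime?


Euclidean algorithm:
340 = 4 * 70 + 60
70 = 1 * 60 + 10
60 = 6 * 10 + 0
GCD(340, 70) = 10

No, not coprime (GCD = 10)


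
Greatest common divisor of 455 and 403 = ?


455 = 1 * 403 + 52
403 = 7 * 52 + 39
52 = 1 * 39 + 13
39 = 3 * 13 + 0
GCD = 13


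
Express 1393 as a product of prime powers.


1393 / 7 = 199
199 / 199 = 1
1393 = 7 × 199


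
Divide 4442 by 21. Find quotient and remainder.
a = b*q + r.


4442 = 21 * 211 + 11
Check: 4431 + 11 = 4442

q = 211, r = 11


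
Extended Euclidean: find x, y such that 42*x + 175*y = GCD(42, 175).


Tabular extended Euclidean (each row: r = 42*s + 175*t):
r=42, s=1, t=0
r=175, s=0, t=1
q=0: r=42, s=1, t=0   [42*(1) + 175*(0) = 42]
q=4: r=7, s=-4, t=1   [42*(-4) + 175*(1) = 7]
q=6: r=0, s=25, t=-6   [42*(25) + 175*(-6) = 0]
GCD = 7; from the row with r=7: x=-4, y=1
Check: 42*(-4) + 175*(1) = -168 + 175 = 7

GCD = 7, x = -4, y = 1


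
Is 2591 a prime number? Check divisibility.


Check divisors up to sqrt(2591) = 50.9019
No divisors found.
2591 is prime.

Yes, 2591 is prime


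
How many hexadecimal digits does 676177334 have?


676177334 in base 16 = 284DA5B6
Number of digits = 8

8 digits (base 16)


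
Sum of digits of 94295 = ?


9 + 4 + 2 + 9 + 5 = 29


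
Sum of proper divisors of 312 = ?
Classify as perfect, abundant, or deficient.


Proper divisors: 1, 2, 3, 4, 6, 8, 12, 13, 24, 26, 39, 52, 78, 104, 156
Sum = 1 + 2 + 3 + 4 + 6 + 8 + 12 + 13 + 24 + 26 + 39 + 52 + 78 + 104 + 156 = 528
528 > 312 → abundant

s(312) = 528 (abundant)


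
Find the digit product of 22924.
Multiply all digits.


2 × 2 × 9 × 2 × 4 = 288


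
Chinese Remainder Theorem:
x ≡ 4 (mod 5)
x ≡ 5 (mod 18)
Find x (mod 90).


M = 5*18 = 90
M1 = M/5 = 18, M2 = M/18 = 5
M1^(-1) mod 5 = 2, M2^(-1) mod 18 = 11
x = 4*18*2 + 5*5*11 = 419
419 mod 90 = 59
Check: 59 mod 5 = 4 ✓, 59 mod 18 = 5 ✓

x ≡ 59 (mod 90)


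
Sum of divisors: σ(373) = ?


Divisors of 373: 1, 373
Sum = 1 + 373 = 374

σ(373) = 374


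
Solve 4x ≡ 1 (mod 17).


GCD(4, 17) = 1, unique solution
a^(-1) mod 17 = 13
x = 13 * 1 mod 17 = 13

x ≡ 13 (mod 17)


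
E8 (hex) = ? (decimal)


E8 (base 16) = 232 (decimal)
232 (decimal) = 232 (base 10)


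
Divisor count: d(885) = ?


885 = 3^1 × 5^1 × 59^1
d(885) = (1+1) × (1+1) × (1+1) = 8

8 divisors


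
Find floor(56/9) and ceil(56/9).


56/9 = 6.2222
floor = 6
ceil = 7

floor = 6, ceil = 7


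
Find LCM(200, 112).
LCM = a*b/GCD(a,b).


GCD(200, 112) = 8
LCM = 200*112/8 = 22400/8 = 2800

LCM = 2800


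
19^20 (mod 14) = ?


19^1 mod 14 = 5
19^2 mod 14 = 11
19^3 mod 14 = 13
19^4 mod 14 = 9
19^5 mod 14 = 3
19^6 mod 14 = 1
19^7 mod 14 = 5
19^8 mod 14 = 11
19^9 mod 14 = 13
19^10 mod 14 = 9
19^11 mod 14 = 3
19^12 mod 14 = 1
19^13 mod 14 = 5
19^14 mod 14 = 11
19^15 mod 14 = 13
19^16 mod 14 = 9
19^17 mod 14 = 3
19^18 mod 14 = 1
19^19 mod 14 = 5
19^20 mod 14 = 11


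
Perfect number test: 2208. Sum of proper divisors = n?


Proper divisors of 2208: 1, 2, 3, 4, 6, 8, 12, 16, 23, 24, 32, 46, 48, 69, 92, 96, 138, 184, 276, 368, 552, 736, 1104
Sum = 1 + 2 + 3 + 4 + 6 + 8 + 12 + 16 + 23 + 24 + 32 + 46 + 48 + 69 + 92 + 96 + 138 + 184 + 276 + 368 + 552 + 736 + 1104 = 3840

No, 2208 is not perfect (3840 ≠ 2208)


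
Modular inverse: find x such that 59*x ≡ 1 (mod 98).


Use the extended Euclidean algorithm on (98, 59); each row r = 98*s + 59*t:
r=98, s=1, t=0
r=59, s=0, t=1
q=1: r=39, s=1, t=-1   [98*(1) + 59*(-1) = 39]
q=1: r=20, s=-1, t=2   [98*(-1) + 59*(2) = 20]
q=1: r=19, s=2, t=-3   [98*(2) + 59*(-3) = 19]
q=1: r=1, s=-3, t=5   [98*(-3) + 59*(5) = 1]
q=19: r=0, s=59, t=-98   [98*(59) + 59*(-98) = 0]
GCD = 1 with t = 5, so 59*(5) ≡ 1 (mod 98)
Inverse = 5 mod 98 = 5
Check: 59 * 5 = 295 ≡ 1 (mod 98)

59^(-1) ≡ 5 (mod 98)


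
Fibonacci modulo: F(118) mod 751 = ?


F(k) mod 751 for k=1..118:
1, 1, 2, 3, 5, 8, 13, 21, 34, 55, 89, 144, 233, 377, 610, 236, 95, 331, 426, 6, 432, 438, 119, 557, 676, 482, 407, 138, 545, 683, 477, 409, 135, 544, 679, 472, 400, 121, 521, 642, 412, 303, 715, 267, 231, 498, 729, 476, 454, 179, 633, 61, 694, 4, 698, 702, 649, 600, 498, 347, 94, 441, 535, 225, 9, 234, 243, 477, 720, 446, 415, 110, 525, 635, 409, 293, 702, 244, 195, 439, 634, 322, 205, 527, 732, 508, 489, 246, 735, 230, 214, 444, 658, 351, 258, 609, 116, 725, 90, 64, 154, 218, 372, 590, 211, 50, 261, 311, 572, 132, 704, 85, 38, 123, 161, 284, 445, 729
F(118) mod 751 = 729


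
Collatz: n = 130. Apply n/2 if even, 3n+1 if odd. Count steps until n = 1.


130 → 65 → 196 → 98 → 49 → 148 → 74 → 37 → 112 → 56 → 28 → 14 → 7 → 22 → 11 → 34 → 17 → 52 → 26 → 13 → 40 → 20 → 10 → 5 → 16 → 8 → 4 → 2 → 1
Total steps = 28

28 steps


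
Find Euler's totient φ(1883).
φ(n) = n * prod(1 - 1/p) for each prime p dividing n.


1883 = 7 × 269
Prime factors: 7, 269
φ(1883) = 1883 × (1-1/7) × (1-1/269)
= 1883 × 6/7 × 268/269 = 1608

φ(1883) = 1608


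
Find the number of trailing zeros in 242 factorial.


floor(242/5) = 48
floor(242/25) = 9
floor(242/125) = 1
Total = 58

58 trailing zeros


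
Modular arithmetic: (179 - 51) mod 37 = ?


179 - 51 = 128
128 mod 37 = 17


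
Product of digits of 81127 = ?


8 × 1 × 1 × 2 × 7 = 112


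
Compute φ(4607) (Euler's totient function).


4607 = 17 × 271
Prime factors: 17, 271
φ(4607) = 4607 × (1-1/17) × (1-1/271)
= 4607 × 16/17 × 270/271 = 4320

φ(4607) = 4320


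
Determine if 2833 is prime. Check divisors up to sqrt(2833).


Check divisors up to sqrt(2833) = 53.2259
No divisors found.
2833 is prime.

Yes, 2833 is prime


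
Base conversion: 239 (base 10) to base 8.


239 (base 10) = 239 (decimal)
239 (decimal) = 357 (base 8)


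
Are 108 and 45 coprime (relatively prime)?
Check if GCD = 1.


Euclidean algorithm:
108 = 2 * 45 + 18
45 = 2 * 18 + 9
18 = 2 * 9 + 0
GCD(108, 45) = 9

No, not coprime (GCD = 9)


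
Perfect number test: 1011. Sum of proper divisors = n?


Proper divisors of 1011: 1, 3, 337
Sum = 1 + 3 + 337 = 341

No, 1011 is not perfect (341 ≠ 1011)


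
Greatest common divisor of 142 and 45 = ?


142 = 3 * 45 + 7
45 = 6 * 7 + 3
7 = 2 * 3 + 1
3 = 3 * 1 + 0
GCD = 1


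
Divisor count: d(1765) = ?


1765 = 5^1 × 353^1
d(1765) = (1+1) × (1+1) = 4

4 divisors


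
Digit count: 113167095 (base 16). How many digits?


113167095 in base 16 = 6BECAF7
Number of digits = 7

7 digits (base 16)


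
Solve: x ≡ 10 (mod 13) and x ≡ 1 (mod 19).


M = 13*19 = 247
M1 = M/13 = 19, M2 = M/19 = 13
M1^(-1) mod 13 = 11, M2^(-1) mod 19 = 3
x = 10*19*11 + 1*13*3 = 2129
2129 mod 247 = 153
Check: 153 mod 13 = 10 ✓, 153 mod 19 = 1 ✓

x ≡ 153 (mod 247)


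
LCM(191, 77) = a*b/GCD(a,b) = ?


GCD(191, 77) = 1
LCM = 191*77/1 = 14707/1 = 14707

LCM = 14707


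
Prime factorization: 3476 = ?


3476 / 2 = 1738
1738 / 2 = 869
869 / 11 = 79
79 / 79 = 1
3476 = 2^2 × 11 × 79


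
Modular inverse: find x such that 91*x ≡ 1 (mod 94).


Use the extended Euclidean algorithm on (94, 91); each row r = 94*s + 91*t:
r=94, s=1, t=0
r=91, s=0, t=1
q=1: r=3, s=1, t=-1   [94*(1) + 91*(-1) = 3]
q=30: r=1, s=-30, t=31   [94*(-30) + 91*(31) = 1]
q=3: r=0, s=91, t=-94   [94*(91) + 91*(-94) = 0]
GCD = 1 with t = 31, so 91*(31) ≡ 1 (mod 94)
Inverse = 31 mod 94 = 31
Check: 91 * 31 = 2821 ≡ 1 (mod 94)

91^(-1) ≡ 31 (mod 94)


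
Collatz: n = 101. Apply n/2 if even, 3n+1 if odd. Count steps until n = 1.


101 → 304 → 152 → 76 → 38 → 19 → 58 → 29 → 88 → 44 → 22 → 11 → 34 → 17 → 52 → 26 → 13 → 40 → 20 → 10 → 5 → 16 → 8 → 4 → 2 → 1
Total steps = 25

25 steps


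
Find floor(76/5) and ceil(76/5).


76/5 = 15.2000
floor = 15
ceil = 16

floor = 15, ceil = 16


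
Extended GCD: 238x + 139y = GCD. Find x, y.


Tabular extended Euclidean (each row: r = 238*s + 139*t):
r=238, s=1, t=0
r=139, s=0, t=1
q=1: r=99, s=1, t=-1   [238*(1) + 139*(-1) = 99]
q=1: r=40, s=-1, t=2   [238*(-1) + 139*(2) = 40]
q=2: r=19, s=3, t=-5   [238*(3) + 139*(-5) = 19]
q=2: r=2, s=-7, t=12   [238*(-7) + 139*(12) = 2]
q=9: r=1, s=66, t=-113   [238*(66) + 139*(-113) = 1]
q=2: r=0, s=-139, t=238   [238*(-139) + 139*(238) = 0]
GCD = 1; from the row with r=1: x=66, y=-113
Check: 238*(66) + 139*(-113) = 15708 - 15707 = 1

GCD = 1, x = 66, y = -113


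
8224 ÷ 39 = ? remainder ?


8224 = 39 * 210 + 34
Check: 8190 + 34 = 8224

q = 210, r = 34


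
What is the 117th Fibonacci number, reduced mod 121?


F(k) mod 121 for k=1..117:
1, 1, 2, 3, 5, 8, 13, 21, 34, 55, 89, 23, 112, 14, 5, 19, 24, 43, 67, 110, 56, 45, 101, 25, 5, 30, 35, 65, 100, 44, 23, 67, 90, 36, 5, 41, 46, 87, 12, 99, 111, 89, 79, 47, 5, 52, 57, 109, 45, 33, 78, 111, 68, 58, 5, 63, 68, 10, 78, 88, 45, 12, 57, 69, 5, 74, 79, 32, 111, 22, 12, 34, 46, 80, 5, 85, 90, 54, 23, 77, 100, 56, 35, 91, 5, 96, 101, 76, 56, 11, 67, 78, 24, 102, 5, 107, 112, 98, 89, 66, 34, 100, 13, 113, 5, 118, 2, 120, 1, 0, 1, 1, 2, 3, 5, 8, 13
F(117) mod 121 = 13


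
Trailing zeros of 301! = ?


floor(301/5) = 60
floor(301/25) = 12
floor(301/125) = 2
Total = 74

74 trailing zeros


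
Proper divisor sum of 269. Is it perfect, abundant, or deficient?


Proper divisors: 1
Sum = 1 = 1
1 < 269 → deficient

s(269) = 1 (deficient)


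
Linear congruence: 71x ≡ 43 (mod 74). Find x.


GCD(71, 74) = 1, unique solution
a^(-1) mod 74 = 49
x = 49 * 43 mod 74 = 35

x ≡ 35 (mod 74)


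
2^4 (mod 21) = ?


2^1 mod 21 = 2
2^2 mod 21 = 4
2^3 mod 21 = 8
2^4 mod 21 = 16


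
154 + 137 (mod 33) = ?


154 + 137 = 291
291 mod 33 = 27


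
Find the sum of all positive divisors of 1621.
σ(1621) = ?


Divisors of 1621: 1, 1621
Sum = 1 + 1621 = 1622

σ(1621) = 1622


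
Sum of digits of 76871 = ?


7 + 6 + 8 + 7 + 1 = 29


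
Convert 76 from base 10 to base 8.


76 (base 10) = 76 (decimal)
76 (decimal) = 114 (base 8)


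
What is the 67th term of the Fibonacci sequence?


Sequence: 1, 1, 2, 3, 5, 8, 13, 21, 34, 55, 89, 144, 233, 377, 610, 987, 1597, 2584, 4181, 6765, 10946, 17711, 28657, 46368, 75025, 121393, 196418, 317811, 514229, 832040, 1346269, 2178309, 3524578, 5702887, 9227465, 14930352, 24157817, 39088169, 63245986, 102334155, 165580141, 267914296, 433494437, 701408733, 1134903170, 1836311903, 2971215073, 4807526976, 7778742049, 12586269025, 20365011074, 32951280099, 53316291173, 86267571272, 139583862445, 225851433717, 365435296162, 591286729879, 956722026041, 1548008755920, 2504730781961, 4052739537881, 6557470319842, 10610209857723, 17167680177565, 27777890035288, 44945570212853
F(67) = 44945570212853


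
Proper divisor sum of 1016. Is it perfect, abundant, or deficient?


Proper divisors: 1, 2, 4, 8, 127, 254, 508
Sum = 1 + 2 + 4 + 8 + 127 + 254 + 508 = 904
904 < 1016 → deficient

s(1016) = 904 (deficient)


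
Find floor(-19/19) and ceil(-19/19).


-19/19 = -1.0000
floor = -1
ceil = -1

floor = -1, ceil = -1


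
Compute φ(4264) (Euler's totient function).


4264 = 2^3 × 13 × 41
Prime factors: 2, 13, 41
φ(4264) = 4264 × (1-1/2) × (1-1/13) × (1-1/41)
= 4264 × 1/2 × 12/13 × 40/41 = 1920

φ(4264) = 1920


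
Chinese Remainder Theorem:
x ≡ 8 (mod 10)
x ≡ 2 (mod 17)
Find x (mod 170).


M = 10*17 = 170
M1 = M/10 = 17, M2 = M/17 = 10
M1^(-1) mod 10 = 3, M2^(-1) mod 17 = 12
x = 8*17*3 + 2*10*12 = 648
648 mod 170 = 138
Check: 138 mod 10 = 8 ✓, 138 mod 17 = 2 ✓

x ≡ 138 (mod 170)


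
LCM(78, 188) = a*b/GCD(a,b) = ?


GCD(78, 188) = 2
LCM = 78*188/2 = 14664/2 = 7332

LCM = 7332


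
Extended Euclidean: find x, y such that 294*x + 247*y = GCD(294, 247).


Tabular extended Euclidean (each row: r = 294*s + 247*t):
r=294, s=1, t=0
r=247, s=0, t=1
q=1: r=47, s=1, t=-1   [294*(1) + 247*(-1) = 47]
q=5: r=12, s=-5, t=6   [294*(-5) + 247*(6) = 12]
q=3: r=11, s=16, t=-19   [294*(16) + 247*(-19) = 11]
q=1: r=1, s=-21, t=25   [294*(-21) + 247*(25) = 1]
q=11: r=0, s=247, t=-294   [294*(247) + 247*(-294) = 0]
GCD = 1; from the row with r=1: x=-21, y=25
Check: 294*(-21) + 247*(25) = -6174 + 6175 = 1

GCD = 1, x = -21, y = 25


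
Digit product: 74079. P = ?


7 × 4 × 0 × 7 × 9 = 0


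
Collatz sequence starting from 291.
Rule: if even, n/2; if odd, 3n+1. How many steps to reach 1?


291 → 874 → 437 → 1312 → 656 → 328 → 164 → 82 → 41 → 124 → 62 → 31 → 94 → 47 → 142 → 71 → 214 → 107 → 322 → 161 → 484 → 242 → 121 → 364 → 182 → 91 → 274 → 137 → 412 → 206 → 103 → 310 → 155 → 466 → 233 → 700 → 350 → 175 → 526 → 263 → 790 → 395 → 1186 → 593 → 1780 → 890 → 445 → 1336 → 668 → 334 → 167 → 502 → 251 → 754 → 377 → 1132 → 566 → 283 → 850 → 425 → 1276 → 638 → 319 → 958 → 479 → 1438 → 719 → 2158 → 1079 → 3238 → 1619 → 4858 → 2429 → 7288 → 3644 → 1822 → 911 → 2734 → 1367 → 4102 → 2051 → 6154 → 3077 → 9232 → 4616 → 2308 → 1154 → 577 → 1732 → 866 → 433 → 1300 → 650 → 325 → 976 → 488 → 244 → 122 → 61 → 184 → 92 → 46 → 23 → 70 → 35 → 106 → 53 → 160 → 80 → 40 → 20 → 10 → 5 → 16 → 8 → 4 → 2 → 1
Total steps = 117

117 steps


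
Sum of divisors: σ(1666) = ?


Divisors of 1666: 1, 2, 7, 14, 17, 34, 49, 98, 119, 238, 833, 1666
Sum = 1 + 2 + 7 + 14 + 17 + 34 + 49 + 98 + 119 + 238 + 833 + 1666 = 3078

σ(1666) = 3078


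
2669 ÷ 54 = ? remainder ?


2669 = 54 * 49 + 23
Check: 2646 + 23 = 2669

q = 49, r = 23


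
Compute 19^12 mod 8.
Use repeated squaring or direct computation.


19^1 mod 8 = 3
19^2 mod 8 = 1
19^3 mod 8 = 3
19^4 mod 8 = 1
19^5 mod 8 = 3
19^6 mod 8 = 1
19^7 mod 8 = 3
19^8 mod 8 = 1
19^9 mod 8 = 3
19^10 mod 8 = 1
19^11 mod 8 = 3
19^12 mod 8 = 1


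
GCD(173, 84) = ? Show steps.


173 = 2 * 84 + 5
84 = 16 * 5 + 4
5 = 1 * 4 + 1
4 = 4 * 1 + 0
GCD = 1


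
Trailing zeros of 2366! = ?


floor(2366/5) = 473
floor(2366/25) = 94
floor(2366/125) = 18
floor(2366/625) = 3
Total = 588

588 trailing zeros


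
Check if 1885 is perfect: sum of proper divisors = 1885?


Proper divisors of 1885: 1, 5, 13, 29, 65, 145, 377
Sum = 1 + 5 + 13 + 29 + 65 + 145 + 377 = 635

No, 1885 is not perfect (635 ≠ 1885)


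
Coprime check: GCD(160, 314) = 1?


Euclidean algorithm:
314 = 1 * 160 + 154
160 = 1 * 154 + 6
154 = 25 * 6 + 4
6 = 1 * 4 + 2
4 = 2 * 2 + 0
GCD(160, 314) = 2

No, not coprime (GCD = 2)


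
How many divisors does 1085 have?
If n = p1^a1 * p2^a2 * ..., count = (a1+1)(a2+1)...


1085 = 5^1 × 7^1 × 31^1
d(1085) = (1+1) × (1+1) × (1+1) = 8

8 divisors


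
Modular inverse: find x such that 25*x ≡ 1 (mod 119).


Use the extended Euclidean algorithm on (119, 25); each row r = 119*s + 25*t:
r=119, s=1, t=0
r=25, s=0, t=1
q=4: r=19, s=1, t=-4   [119*(1) + 25*(-4) = 19]
q=1: r=6, s=-1, t=5   [119*(-1) + 25*(5) = 6]
q=3: r=1, s=4, t=-19   [119*(4) + 25*(-19) = 1]
q=6: r=0, s=-25, t=119   [119*(-25) + 25*(119) = 0]
GCD = 1 with t = -19, so 25*(-19) ≡ 1 (mod 119)
Inverse = -19 mod 119 = 100
Check: 25 * 100 = 2500 ≡ 1 (mod 119)

25^(-1) ≡ 100 (mod 119)


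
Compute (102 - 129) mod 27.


102 - 129 = -27
-27 mod 27 = 0


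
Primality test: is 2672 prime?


2672 / 2 = 1336 (exact division)
2672 is NOT prime.

No, 2672 is not prime


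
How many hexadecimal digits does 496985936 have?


496985936 in base 16 = 1D9F6750
Number of digits = 8

8 digits (base 16)


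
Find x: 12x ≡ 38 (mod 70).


GCD(12, 70) = 2 divides 38
Divide: 6x ≡ 19 (mod 35)
x ≡ 9 (mod 35)


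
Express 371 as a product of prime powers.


371 / 7 = 53
53 / 53 = 1
371 = 7 × 53
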